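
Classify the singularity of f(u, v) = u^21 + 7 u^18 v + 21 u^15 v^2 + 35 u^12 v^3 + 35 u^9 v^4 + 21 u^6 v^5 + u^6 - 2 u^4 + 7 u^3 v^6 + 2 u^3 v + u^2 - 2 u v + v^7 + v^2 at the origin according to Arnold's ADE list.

A_6

The Hessian of f at 0 has rank 1. Corank 1: A-series; mu = 6 gives A_6.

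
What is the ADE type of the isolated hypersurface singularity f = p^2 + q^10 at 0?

The Hessian of f at 0 has rank 1. Corank 1: A-series; mu = 9 gives A_9.

A_9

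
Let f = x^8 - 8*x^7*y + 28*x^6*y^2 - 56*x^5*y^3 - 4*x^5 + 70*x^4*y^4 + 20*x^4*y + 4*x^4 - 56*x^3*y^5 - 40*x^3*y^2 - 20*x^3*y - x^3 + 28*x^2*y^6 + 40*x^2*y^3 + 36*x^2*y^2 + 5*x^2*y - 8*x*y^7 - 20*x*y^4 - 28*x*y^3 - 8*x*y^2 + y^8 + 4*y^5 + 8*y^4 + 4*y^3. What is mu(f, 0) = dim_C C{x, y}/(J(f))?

9

The Hessian of f at 0 has rank 0. Corank 2; j^3 = -(x - 2*y)^2*(x - y) has shape L^2 M (L != M), so D-series; mu = 9 gives D_9.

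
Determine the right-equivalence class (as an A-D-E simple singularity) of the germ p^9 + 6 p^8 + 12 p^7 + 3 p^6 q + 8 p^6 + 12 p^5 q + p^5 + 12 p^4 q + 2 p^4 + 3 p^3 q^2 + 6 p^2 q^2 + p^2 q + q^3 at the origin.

The Hessian of f at 0 is [[0, 0], [0, 0]] with rank 0, so corank 2. A Groebner basis of the Jacobian ideal J(f) in C{p,q} is {q^3, p^2 + 3*q^2, p*q}; counting standard monomials gives mu = 4. Corank 2; j^3 = q*(p^2 + q^2) splits into three distinct lines over C (the quadratic factor has nonzero discriminant), so D_4.

D_{4}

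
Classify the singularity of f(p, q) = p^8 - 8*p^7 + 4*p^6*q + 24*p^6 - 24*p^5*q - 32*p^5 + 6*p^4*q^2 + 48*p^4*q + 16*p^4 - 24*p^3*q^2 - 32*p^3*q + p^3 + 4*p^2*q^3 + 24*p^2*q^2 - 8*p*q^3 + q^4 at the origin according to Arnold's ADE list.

The Hessian of f at 0 has rank 0. Corank 2; j^3 = p^3 is a perfect cube, so E-series; the 4-jet and mu = 6 give E_6.

E6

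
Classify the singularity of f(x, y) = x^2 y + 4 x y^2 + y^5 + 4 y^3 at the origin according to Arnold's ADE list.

The Hessian of f at 0 is [[0, 0], [0, 0]] with rank 0, so corank 2. A Groebner basis of the Jacobian ideal J(f) in C{x,y} is {x^2/5 + y^4 - 4*y^2/5, x^3 + 8*y^3, x*y + 2*y^2}; counting standard monomials gives mu = 6. Corank 2; j^3 = y*(x + 2*y)^2 has shape L^2 M (L != M), so D-series; mu = 6 gives D_6.

D_6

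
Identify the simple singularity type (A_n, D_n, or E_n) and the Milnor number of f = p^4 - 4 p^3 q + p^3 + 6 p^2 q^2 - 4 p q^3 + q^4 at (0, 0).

Type E6, Milnor number mu = 6.

The Hessian of f at 0 is [[0, 0], [0, 0]] with rank 0, so corank 2. A Groebner basis of the Jacobian ideal J(f) in C{p,q} is {q^4, p*q^2 - q^3/3, p^2}; counting standard monomials gives mu = 6. Corank 2; j^3 = p^3 is a perfect cube, so E-series; the 4-jet and mu = 6 give E_6.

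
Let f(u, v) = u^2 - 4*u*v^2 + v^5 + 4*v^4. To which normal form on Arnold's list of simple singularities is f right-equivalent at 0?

A4

The Hessian of f at 0 has rank 1. Corank 1: A-series; mu = 4 gives A_4.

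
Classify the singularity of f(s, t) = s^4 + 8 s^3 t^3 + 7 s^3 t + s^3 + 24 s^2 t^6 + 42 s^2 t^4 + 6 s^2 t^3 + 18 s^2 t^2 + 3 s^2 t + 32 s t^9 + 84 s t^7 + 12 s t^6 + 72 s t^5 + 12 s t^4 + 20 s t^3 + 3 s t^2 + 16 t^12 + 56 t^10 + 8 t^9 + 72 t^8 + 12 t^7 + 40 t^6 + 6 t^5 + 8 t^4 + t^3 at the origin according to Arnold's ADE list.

The Hessian of f at 0 has rank 0. Corank 2; j^3 = (s + t)^3 is a perfect cube, so E-series; the 4-jet and mu = 7 give E_7.

E7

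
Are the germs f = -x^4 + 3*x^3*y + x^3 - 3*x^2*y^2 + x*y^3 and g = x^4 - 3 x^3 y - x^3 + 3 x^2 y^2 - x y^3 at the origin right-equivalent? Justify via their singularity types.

The Hessian of f at 0 has rank 0. Corank 2; j^3 = x^3 is a perfect cube, so E-series; the 4-jet and mu = 7 give E_7. The Hessian of g at 0 has rank 0. Corank 2; j^3 = -x^3 is a perfect cube, so E-series; the 4-jet and mu = 7 give E_7. Both have type E_7, hence right-equivalent.

Yes.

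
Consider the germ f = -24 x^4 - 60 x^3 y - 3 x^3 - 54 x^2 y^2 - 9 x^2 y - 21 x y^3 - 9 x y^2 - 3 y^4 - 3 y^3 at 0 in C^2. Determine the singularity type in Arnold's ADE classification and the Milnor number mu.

Type E7, Milnor number mu = 7.

The Hessian of f at 0 is [[0, 0], [0, 0]] with rank 0, so corank 2. A Groebner basis of the Jacobian ideal J(f) in C{x,y} is {3*x^2/4 + 3*x*y/2 + y^4 - y^3/4 + 3*y^2/4, x^3 + 9*x^2/4 + 9*x*y/2 + y^3/4 + 9*y^2/4, x^2*y - 7*x^2/4 - 7*x*y/2 - 5*y^3/12 - 7*y^2/4, x^2 + x*y^2 + 2*x*y + 2*y^3/3 + y^2}; counting standard monomials gives mu = 7. Corank 2; j^3 = -3*(x + y)^3 is a perfect cube, so E-series; the 4-jet and mu = 7 give E_7.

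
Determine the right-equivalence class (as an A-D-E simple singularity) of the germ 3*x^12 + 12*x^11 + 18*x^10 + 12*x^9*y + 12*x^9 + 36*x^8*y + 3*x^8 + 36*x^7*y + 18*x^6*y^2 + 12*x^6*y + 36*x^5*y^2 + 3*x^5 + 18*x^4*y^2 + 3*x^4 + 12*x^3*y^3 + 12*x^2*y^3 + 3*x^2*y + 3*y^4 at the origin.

D5

The Hessian of f at 0 is [[0, 0], [0, 0]] with rank 0, so corank 2. A Groebner basis of the Jacobian ideal J(f) in C{x,y} is {x^3, x^2/4 + y^3, x*y}; counting standard monomials gives mu = 5. Corank 2; j^3 = 3*x^2*y has shape L^2 M (L != M), so D-series; mu = 5 gives D_5.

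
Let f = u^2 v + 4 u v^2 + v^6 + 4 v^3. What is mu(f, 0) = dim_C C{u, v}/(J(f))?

7

The Hessian of f at 0 has rank 0. Corank 2; j^3 = v*(u + 2*v)^2 has shape L^2 M (L != M), so D-series; mu = 7 gives D_7.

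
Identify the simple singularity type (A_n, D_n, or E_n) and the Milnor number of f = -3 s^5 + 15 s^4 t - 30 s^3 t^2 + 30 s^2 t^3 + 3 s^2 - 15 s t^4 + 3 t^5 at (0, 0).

Type A4, Milnor number mu = 4.

The Hessian of f at 0 has rank 1. Corank 1: A-series; mu = 4 gives A_4.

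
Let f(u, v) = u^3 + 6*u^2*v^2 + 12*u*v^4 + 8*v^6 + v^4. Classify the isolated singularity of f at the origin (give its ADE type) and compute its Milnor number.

Type E_{6}, Milnor number mu = 6.

The Hessian of f at 0 has rank 0. Corank 2; j^3 = u^3 is a perfect cube, so E-series; the 4-jet and mu = 6 give E_6.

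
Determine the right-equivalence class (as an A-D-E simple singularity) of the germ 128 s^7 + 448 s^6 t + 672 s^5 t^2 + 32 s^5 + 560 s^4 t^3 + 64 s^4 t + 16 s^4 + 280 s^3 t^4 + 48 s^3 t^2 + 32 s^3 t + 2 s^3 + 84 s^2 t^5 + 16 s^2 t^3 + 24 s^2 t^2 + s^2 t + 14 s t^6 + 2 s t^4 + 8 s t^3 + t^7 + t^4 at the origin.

The Hessian of f at 0 is [[0, 0], [0, 0]] with rank 0, so corank 2. A Groebner basis of the Jacobian ideal J(f) in C{s,t} is {s*t^2, -s*t/8 + t^3, s^2 + s*t/2}; counting standard monomials gives mu = 5. Corank 2; j^3 = s^2*(2*s + t) has shape L^2 M (L != M), so D-series; mu = 5 gives D_5.

D_{5}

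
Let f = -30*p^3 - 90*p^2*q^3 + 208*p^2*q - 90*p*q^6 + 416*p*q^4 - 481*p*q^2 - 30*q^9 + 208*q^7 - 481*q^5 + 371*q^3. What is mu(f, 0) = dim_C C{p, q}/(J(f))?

4

The Hessian of f at 0 has rank 0. Corank 2; j^3 = -(3*p - 7*q)*(10*p^2 - 46*p*q + 53*q^2) splits into three distinct lines over C (the quadratic factor has nonzero discriminant), so D_4.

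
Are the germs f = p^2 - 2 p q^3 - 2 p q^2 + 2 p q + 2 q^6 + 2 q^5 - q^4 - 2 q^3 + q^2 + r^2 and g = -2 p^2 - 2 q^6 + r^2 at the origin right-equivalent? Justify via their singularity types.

The Hessian of f at 0 has rank 2. Corank 1: A-series; mu = 5 gives A_5. The Hessian of g at 0 has rank 2. Corank 1: A-series; mu = 5 gives A_5. Both have type A_5, hence right-equivalent.

Yes.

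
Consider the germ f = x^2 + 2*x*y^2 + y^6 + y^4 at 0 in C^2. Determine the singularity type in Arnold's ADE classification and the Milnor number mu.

Type A_{5}, Milnor number mu = 5.

The Hessian of f at 0 is [[2, 0], [0, 0]] with rank 1, so corank 1. A Groebner basis of the Jacobian ideal J(f) in C{x,y} is {x^3, x^2*y, x + y^2}; counting standard monomials gives mu = 5. Corank 1: A-series; mu = 5 gives A_5.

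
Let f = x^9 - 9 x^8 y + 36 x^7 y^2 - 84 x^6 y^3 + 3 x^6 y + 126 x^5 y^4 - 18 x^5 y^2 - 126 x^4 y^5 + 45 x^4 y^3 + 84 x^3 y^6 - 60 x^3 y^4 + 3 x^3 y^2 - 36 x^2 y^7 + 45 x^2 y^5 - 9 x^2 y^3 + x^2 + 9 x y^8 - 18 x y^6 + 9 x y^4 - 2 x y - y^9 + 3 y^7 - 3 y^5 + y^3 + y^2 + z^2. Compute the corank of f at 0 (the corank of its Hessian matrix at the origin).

1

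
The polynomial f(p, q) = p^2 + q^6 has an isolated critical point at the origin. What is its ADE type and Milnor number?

Type A_{5}, Milnor number mu = 5.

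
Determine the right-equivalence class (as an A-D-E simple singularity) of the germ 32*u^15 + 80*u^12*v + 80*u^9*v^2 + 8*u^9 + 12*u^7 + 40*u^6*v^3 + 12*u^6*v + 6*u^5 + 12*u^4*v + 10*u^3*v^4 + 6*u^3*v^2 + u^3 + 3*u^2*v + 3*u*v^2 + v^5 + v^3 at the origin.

E_{8}

The Hessian of f at 0 has rank 0. Corank 2; j^3 = (u + v)^3 is a perfect cube, so E-series; the 5-jet and mu = 8 give E_8.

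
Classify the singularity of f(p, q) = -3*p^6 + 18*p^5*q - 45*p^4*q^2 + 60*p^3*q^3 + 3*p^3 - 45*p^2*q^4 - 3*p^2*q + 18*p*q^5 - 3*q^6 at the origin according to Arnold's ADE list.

The Hessian of f at 0 has rank 0. Corank 2; j^3 = 3*p^2*(p - q) has shape L^2 M (L != M), so D-series; mu = 7 gives D_7.

D7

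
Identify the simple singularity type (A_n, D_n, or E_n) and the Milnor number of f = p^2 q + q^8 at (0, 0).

The Hessian of f at 0 is [[0, 0], [0, 0]] with rank 0, so corank 2. A Groebner basis of the Jacobian ideal J(f) in C{p,q} is {p^2/8 + q^7, p^3, p*q}; counting standard monomials gives mu = 9. Corank 2; j^3 = p^2*q has shape L^2 M (L != M), so D-series; mu = 9 gives D_9.

Type D_9, Milnor number mu = 9.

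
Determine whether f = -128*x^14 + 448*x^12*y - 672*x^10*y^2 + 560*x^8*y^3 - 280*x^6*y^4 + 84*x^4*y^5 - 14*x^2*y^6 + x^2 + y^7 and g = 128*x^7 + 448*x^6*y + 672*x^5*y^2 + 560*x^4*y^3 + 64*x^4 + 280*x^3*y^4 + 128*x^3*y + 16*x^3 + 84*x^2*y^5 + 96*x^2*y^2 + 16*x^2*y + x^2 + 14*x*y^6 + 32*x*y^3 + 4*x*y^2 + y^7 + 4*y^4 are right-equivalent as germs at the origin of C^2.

The Hessian of f at 0 has rank 1. Corank 1: A-series; mu = 6 gives A_6. The Hessian of g at 0 has rank 1. Corank 1: A-series; mu = 6 gives A_6. Both have type A_6, hence right-equivalent.

Yes.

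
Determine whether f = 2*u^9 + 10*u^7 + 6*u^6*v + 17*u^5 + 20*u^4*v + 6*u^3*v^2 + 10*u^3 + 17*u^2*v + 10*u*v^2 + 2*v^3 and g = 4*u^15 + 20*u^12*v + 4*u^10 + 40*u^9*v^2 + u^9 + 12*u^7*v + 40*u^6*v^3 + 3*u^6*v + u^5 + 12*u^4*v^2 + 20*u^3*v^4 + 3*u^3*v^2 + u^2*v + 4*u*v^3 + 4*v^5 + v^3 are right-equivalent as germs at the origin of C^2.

The Hessian of f at 0 has rank 0. Corank 2; j^3 = (2*u + v)*(5*u^2 + 6*u*v + 2*v^2) splits into three distinct lines over C (the quadratic factor has nonzero discriminant), so D_4. The Hessian of g at 0 has rank 0. Corank 2; j^3 = v*(u^2 + v^2) splits into three distinct lines over C (the quadratic factor has nonzero discriminant), so D_4. Both have type D_4, hence right-equivalent.

Yes.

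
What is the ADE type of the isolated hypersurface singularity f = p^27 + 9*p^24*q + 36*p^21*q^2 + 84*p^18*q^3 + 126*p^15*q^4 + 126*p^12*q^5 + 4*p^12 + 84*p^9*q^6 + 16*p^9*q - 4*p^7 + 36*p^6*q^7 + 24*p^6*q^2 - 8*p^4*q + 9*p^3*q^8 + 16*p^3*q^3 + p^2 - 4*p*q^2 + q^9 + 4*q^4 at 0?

The Hessian of f at 0 has rank 1. Corank 1: A-series; mu = 8 gives A_8.

A8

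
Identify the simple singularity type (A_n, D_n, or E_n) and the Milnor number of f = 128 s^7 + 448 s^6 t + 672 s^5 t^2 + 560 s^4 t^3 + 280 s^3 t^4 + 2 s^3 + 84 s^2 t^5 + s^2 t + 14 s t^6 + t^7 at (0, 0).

Type D_8, Milnor number mu = 8.

The Hessian of f at 0 is [[0, 0], [0, 0]] with rank 0, so corank 2. A Groebner basis of the Jacobian ideal J(f) in C{s,t} is {-s*t/14 + t^6, s*t^2, s^2 + s*t/2}; counting standard monomials gives mu = 8. Corank 2; j^3 = s^2*(2*s + t) has shape L^2 M (L != M), so D-series; mu = 8 gives D_8.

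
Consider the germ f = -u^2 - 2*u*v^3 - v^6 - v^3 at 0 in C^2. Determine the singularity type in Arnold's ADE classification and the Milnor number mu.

Type A2, Milnor number mu = 2.

The Hessian of f at 0 is [[-2, 0], [0, 0]] with rank 1, so corank 1. A Groebner basis of the Jacobian ideal J(f) in C{u,v} is {v^2, u}; counting standard monomials gives mu = 2. Corank 1: A-series; mu = 2 gives A_2.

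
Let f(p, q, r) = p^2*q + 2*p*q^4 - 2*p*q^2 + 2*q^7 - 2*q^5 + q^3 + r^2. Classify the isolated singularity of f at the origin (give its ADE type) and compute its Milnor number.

Type D8, Milnor number mu = 8.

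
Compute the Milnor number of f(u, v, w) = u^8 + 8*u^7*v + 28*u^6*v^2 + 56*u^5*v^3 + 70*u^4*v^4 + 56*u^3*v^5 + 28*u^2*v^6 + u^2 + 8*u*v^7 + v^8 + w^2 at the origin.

7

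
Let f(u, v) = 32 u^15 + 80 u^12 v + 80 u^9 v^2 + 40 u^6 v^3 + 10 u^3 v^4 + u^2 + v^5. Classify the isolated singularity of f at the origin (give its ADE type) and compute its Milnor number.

The Hessian of f at 0 has rank 1. Corank 1: A-series; mu = 4 gives A_4.

Type A_4, Milnor number mu = 4.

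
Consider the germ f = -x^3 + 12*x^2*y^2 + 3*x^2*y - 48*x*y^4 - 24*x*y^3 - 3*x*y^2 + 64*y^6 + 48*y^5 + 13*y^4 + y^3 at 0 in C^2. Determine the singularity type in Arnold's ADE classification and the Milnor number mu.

The Hessian of f at 0 is [[0, 0], [0, 0]] with rank 0, so corank 2. A Groebner basis of the Jacobian ideal J(f) in C{x,y} is {x^3 - 3*x^2/8 + 3*x*y/4 - 3*y^2/8, x^2*y - x^2/4 + x*y/2 - y^2/4, -x^2/8 + x*y^2 + x*y/4 - y^2/8, y^3}; counting standard monomials gives mu = 6. Corank 2; j^3 = -(x - y)^3 is a perfect cube, so E-series; the 4-jet and mu = 6 give E_6.

Type E_{6}, Milnor number mu = 6.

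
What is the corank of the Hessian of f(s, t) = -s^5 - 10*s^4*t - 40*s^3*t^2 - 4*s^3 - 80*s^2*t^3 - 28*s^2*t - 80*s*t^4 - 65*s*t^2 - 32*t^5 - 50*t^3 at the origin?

2

Hessian at 0 has rank 0.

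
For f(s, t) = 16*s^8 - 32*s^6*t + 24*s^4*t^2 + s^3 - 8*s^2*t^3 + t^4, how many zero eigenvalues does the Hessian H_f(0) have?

The Hessian at 0 is [[0, 0], [0, 0]] of rank 0; hence corank 2.

2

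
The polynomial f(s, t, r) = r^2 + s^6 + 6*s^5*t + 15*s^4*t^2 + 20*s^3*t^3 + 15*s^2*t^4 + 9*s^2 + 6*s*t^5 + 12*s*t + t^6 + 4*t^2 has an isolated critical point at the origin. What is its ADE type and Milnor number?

The Hessian of f at 0 is [[18, 12, 0], [12, 8, 0], [0, 0, 2]] with rank 2, so corank 1. A Groebner basis of the Jacobian ideal J(f) in C{s,t,r} is {t^5, s + 2*t/3, r}; counting standard monomials gives mu = 5. Corank 1: A-series; mu = 5 gives A_5.

Type A_5, Milnor number mu = 5.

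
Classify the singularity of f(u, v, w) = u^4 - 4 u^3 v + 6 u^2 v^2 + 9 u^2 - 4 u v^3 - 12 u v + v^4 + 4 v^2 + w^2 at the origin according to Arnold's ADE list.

The Hessian of f at 0 has rank 2. Corank 1: A-series; mu = 3 gives A_3.

A_3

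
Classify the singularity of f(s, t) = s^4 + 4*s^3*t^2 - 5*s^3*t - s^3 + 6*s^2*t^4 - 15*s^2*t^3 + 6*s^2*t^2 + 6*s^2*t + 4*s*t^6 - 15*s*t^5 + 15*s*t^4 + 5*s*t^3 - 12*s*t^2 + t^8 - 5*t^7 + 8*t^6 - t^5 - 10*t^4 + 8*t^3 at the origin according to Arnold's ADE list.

E7

The Hessian of f at 0 is [[0, 0], [0, 0]] with rank 0, so corank 2. A Groebner basis of the Jacobian ideal J(f) in C{s,t} is {-s^2/2 + 2*s*t + t^4 + t^3/6 - 2*t^2, s^3 + 9*s^2 - 36*s*t - 11*t^3 + 36*t^2, s^2*t + 19*s^2/6 - 38*s*t/3 - 91*t^3/18 + 38*t^2/3, 5*s^2/6 + s*t^2 - 10*s*t/3 - 41*t^3/18 + 10*t^2/3}; counting standard monomials gives mu = 7. Corank 2; j^3 = -(s - 2*t)^3 is a perfect cube, so E-series; the 4-jet and mu = 7 give E_7.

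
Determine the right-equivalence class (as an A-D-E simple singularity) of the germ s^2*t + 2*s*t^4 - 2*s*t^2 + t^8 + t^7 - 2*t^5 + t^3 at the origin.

D9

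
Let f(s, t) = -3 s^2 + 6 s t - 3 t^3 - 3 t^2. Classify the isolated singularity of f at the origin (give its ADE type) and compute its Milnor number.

Type A2, Milnor number mu = 2.

The Hessian of f at 0 is [[-6, 6], [6, -6]] with rank 1, so corank 1. A Groebner basis of the Jacobian ideal J(f) in C{s,t} is {t^2, s - t}; counting standard monomials gives mu = 2. Corank 1: A-series; mu = 2 gives A_2.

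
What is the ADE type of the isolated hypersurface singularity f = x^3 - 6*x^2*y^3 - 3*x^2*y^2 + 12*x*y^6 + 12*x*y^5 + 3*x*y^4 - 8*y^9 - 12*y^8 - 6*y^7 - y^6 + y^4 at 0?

E6

The Hessian of f at 0 has rank 0. Corank 2; j^3 = x^3 is a perfect cube, so E-series; the 4-jet and mu = 6 give E_6.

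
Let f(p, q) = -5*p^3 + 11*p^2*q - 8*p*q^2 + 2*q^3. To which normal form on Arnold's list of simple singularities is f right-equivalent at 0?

The Hessian of f at 0 has rank 0. Corank 2; j^3 = -(p - q)*(5*p^2 - 6*p*q + 2*q^2) splits into three distinct lines over C (the quadratic factor has nonzero discriminant), so D_4.

D_4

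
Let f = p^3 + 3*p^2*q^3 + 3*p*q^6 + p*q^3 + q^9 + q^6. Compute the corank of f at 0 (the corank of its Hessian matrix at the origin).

2

Hessian at 0 has rank 0.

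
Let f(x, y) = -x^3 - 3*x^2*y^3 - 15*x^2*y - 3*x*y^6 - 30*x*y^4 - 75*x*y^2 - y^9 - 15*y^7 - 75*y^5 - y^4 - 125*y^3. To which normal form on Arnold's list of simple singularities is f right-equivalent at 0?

E_6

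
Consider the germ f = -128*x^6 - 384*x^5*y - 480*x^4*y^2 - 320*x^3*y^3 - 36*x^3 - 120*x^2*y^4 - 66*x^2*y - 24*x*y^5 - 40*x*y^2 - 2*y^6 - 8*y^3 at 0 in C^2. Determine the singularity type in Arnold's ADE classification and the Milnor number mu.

Type D_7, Milnor number mu = 7.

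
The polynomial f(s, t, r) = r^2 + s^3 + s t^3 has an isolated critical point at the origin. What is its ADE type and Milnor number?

The Hessian of f at 0 has rank 1. Corank 2; j^3 = s^3 is a perfect cube, so E-series; the 4-jet and mu = 7 give E_7.

Type E_7, Milnor number mu = 7.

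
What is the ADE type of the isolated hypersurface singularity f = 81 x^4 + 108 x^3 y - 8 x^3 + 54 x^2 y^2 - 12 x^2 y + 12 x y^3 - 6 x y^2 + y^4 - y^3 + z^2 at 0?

E6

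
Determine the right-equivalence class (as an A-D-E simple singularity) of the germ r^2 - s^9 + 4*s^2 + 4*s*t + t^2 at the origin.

A_8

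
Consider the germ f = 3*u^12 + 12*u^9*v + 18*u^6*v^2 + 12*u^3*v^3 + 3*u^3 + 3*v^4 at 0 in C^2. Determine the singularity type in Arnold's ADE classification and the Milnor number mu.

The Hessian of f at 0 has rank 0. Corank 2; j^3 = 3*u^3 is a perfect cube, so E-series; the 4-jet and mu = 6 give E_6.

Type E_6, Milnor number mu = 6.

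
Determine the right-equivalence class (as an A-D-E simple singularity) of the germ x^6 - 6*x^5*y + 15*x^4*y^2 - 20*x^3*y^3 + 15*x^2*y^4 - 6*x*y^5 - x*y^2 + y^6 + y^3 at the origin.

The Hessian of f at 0 has rank 0. Corank 2; j^3 = -y^2*(x - y) has shape L^2 M (L != M), so D-series; mu = 7 gives D_7.

D7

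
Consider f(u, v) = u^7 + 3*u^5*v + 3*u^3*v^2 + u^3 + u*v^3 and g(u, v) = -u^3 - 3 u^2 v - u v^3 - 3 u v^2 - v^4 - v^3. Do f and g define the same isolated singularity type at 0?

Yes.

The Hessian of f at 0 is [[0, 0], [0, 0]] with rank 0, so corank 2. A Groebner basis of the Jacobian ideal J(f) in C{u,v} is {u^3, u*v^2, 3*u^2 + v^3}; counting standard monomials gives mu = 7. Corank 2; j^3 = u^3 is a perfect cube, so E-series; the 4-jet and mu = 7 give E_7. The Hessian of g at 0 is [[0, 0], [0, 0]] with rank 0, so corank 2. A Groebner basis of the Jacobian ideal J(g) in C{u,v} is {u^3 + 3*u^2*v + 6*u^2 + 12*u*v + 6*v^2, -3*u^2 + u*v^2 - 6*u*v - 3*v^2, 3*u^2 + 6*u*v + v^3 + 3*v^2}; counting standard monomials gives mu = 7. Corank 2; j^3 = -(u + v)^3 is a perfect cube, so E-series; the 4-jet and mu = 7 give E_7. Both have type E_7, hence right-equivalent.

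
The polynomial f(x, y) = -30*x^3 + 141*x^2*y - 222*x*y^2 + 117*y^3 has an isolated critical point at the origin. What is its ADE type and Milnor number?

Type D_{4}, Milnor number mu = 4.

The Hessian of f at 0 is [[0, 0], [0, 0]] with rank 0, so corank 2. A Groebner basis of the Jacobian ideal J(f) in C{x,y} is {y^3, x^2 - 23*y^2/11, x*y - 16*y^2/11}; counting standard monomials gives mu = 4. Corank 2; j^3 = -3*(2*x - 3*y)*(5*x^2 - 16*x*y + 13*y^2) splits into three distinct lines over C (the quadratic factor has nonzero discriminant), so D_4.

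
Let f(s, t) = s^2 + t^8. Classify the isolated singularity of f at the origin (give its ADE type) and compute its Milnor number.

Type A7, Milnor number mu = 7.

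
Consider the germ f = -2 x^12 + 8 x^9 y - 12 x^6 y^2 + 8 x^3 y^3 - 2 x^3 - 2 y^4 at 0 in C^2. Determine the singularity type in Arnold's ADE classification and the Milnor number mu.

Type E_{6}, Milnor number mu = 6.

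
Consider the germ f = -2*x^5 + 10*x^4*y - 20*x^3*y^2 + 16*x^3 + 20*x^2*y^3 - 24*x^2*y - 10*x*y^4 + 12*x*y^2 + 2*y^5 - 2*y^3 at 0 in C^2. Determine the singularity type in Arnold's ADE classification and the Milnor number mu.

Type E_8, Milnor number mu = 8.

The Hessian of f at 0 has rank 0. Corank 2; j^3 = 2*(2*x - y)^3 is a perfect cube, so E-series; the 5-jet and mu = 8 give E_8.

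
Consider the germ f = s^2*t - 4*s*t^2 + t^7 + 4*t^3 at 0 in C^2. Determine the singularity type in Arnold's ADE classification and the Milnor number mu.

The Hessian of f at 0 has rank 0. Corank 2; j^3 = t*(s - 2*t)^2 has shape L^2 M (L != M), so D-series; mu = 8 gives D_8.

Type D_8, Milnor number mu = 8.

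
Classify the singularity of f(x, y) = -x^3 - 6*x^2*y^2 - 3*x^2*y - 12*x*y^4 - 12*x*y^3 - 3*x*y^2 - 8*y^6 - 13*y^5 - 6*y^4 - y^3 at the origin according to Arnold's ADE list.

The Hessian of f at 0 has rank 0. Corank 2; j^3 = -(x + y)^3 is a perfect cube, so E-series; the 5-jet and mu = 8 give E_8.

E_8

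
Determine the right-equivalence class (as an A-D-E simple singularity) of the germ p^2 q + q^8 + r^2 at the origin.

The Hessian of f at 0 has rank 1. Corank 2; j^3 = p^2*q has shape L^2 M (L != M), so D-series; mu = 9 gives D_9.

D_{9}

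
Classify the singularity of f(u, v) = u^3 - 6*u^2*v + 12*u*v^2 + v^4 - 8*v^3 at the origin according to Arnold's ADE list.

E_6

The Hessian of f at 0 has rank 0. Corank 2; j^3 = (u - 2*v)^3 is a perfect cube, so E-series; the 4-jet and mu = 6 give E_6.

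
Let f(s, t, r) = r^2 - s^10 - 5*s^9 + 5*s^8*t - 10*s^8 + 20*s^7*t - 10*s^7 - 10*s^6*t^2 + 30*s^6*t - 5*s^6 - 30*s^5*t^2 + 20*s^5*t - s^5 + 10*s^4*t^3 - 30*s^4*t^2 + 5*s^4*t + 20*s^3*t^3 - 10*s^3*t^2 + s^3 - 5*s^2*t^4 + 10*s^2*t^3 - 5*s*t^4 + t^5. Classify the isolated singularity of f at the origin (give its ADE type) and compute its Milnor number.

Type E_{8}, Milnor number mu = 8.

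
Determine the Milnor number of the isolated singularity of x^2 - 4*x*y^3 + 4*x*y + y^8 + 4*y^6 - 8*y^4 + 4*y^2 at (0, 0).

7

The Hessian of f at 0 is [[2, 4], [4, 8]] with rank 1, so corank 1. A Groebner basis of the Jacobian ideal J(f) in C{x,y} is {x^3 - 12*x*y^2 - 8*x - 16*y, x^2*y + 4*x*y^2 + 2*x + 4*y, -x/2 + y^3 - y}; counting standard monomials gives mu = 7. Corank 1: A-series; mu = 7 gives A_7.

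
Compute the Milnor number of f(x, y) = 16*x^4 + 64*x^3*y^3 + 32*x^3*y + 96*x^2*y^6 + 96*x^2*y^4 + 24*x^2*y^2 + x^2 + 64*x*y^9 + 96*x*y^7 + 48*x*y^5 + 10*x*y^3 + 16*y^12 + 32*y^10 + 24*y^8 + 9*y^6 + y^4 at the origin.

3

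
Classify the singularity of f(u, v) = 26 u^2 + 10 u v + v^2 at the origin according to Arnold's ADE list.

The Hessian of f at 0 has rank 2. Corank 0: nondegenerate Morse point, so A_1.

A_1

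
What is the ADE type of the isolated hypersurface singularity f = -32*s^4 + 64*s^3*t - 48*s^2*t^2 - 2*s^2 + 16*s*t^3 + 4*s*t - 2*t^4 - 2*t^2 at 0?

A_{3}

The Hessian of f at 0 has rank 1. Corank 1: A-series; mu = 3 gives A_3.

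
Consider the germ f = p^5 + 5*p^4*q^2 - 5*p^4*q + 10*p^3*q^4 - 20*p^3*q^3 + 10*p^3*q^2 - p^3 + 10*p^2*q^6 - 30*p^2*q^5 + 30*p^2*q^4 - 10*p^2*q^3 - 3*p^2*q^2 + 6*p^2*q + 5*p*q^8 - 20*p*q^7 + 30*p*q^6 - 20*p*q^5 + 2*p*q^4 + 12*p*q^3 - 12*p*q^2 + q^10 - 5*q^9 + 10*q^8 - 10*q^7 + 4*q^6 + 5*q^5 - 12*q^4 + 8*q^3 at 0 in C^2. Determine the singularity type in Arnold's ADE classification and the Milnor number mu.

Type E_{8}, Milnor number mu = 8.

The Hessian of f at 0 is [[0, 0], [0, 0]] with rank 0, so corank 2. A Groebner basis of the Jacobian ideal J(f) in C{p,q} is {7*p^2/4 + p*q^3 + 7*p*q^2/2 - 7*p*q - 7*q^3 + 7*q^2, p^2 + 2*p*q^2 - 4*p*q + q^4 - 4*q^3 + 4*q^2, p^3 + 3*p^2 - 6*p*q^2 - 12*p*q + 4*q^3 + 12*q^2, p^2*q + p^2/2 - 3*p*q^2 - 2*p*q + 2*q^3 + 2*q^2}; counting standard monomials gives mu = 8. Corank 2; j^3 = -(p - 2*q)^3 is a perfect cube, so E-series; the 5-jet and mu = 8 give E_8.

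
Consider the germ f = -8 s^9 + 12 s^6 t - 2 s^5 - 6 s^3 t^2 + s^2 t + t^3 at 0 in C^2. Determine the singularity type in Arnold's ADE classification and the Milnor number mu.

Type D_4, Milnor number mu = 4.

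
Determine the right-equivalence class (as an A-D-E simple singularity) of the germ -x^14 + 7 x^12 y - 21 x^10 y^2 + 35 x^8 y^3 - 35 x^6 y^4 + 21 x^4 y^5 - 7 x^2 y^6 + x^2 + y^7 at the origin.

A_6

The Hessian of f at 0 has rank 1. Corank 1: A-series; mu = 6 gives A_6.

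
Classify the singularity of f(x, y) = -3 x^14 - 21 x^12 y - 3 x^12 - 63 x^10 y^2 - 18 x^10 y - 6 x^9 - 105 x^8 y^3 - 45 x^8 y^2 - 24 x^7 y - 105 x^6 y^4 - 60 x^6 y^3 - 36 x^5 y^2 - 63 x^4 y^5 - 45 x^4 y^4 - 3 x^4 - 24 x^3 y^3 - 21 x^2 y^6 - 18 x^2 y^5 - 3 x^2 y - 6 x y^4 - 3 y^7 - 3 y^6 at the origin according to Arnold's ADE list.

The Hessian of f at 0 is [[0, 0], [0, 0]] with rank 0, so corank 2. A Groebner basis of the Jacobian ideal J(f) in C{x,y} is {x*y + y^4, x^3, x^2*y, -x^2/6 + x*y^2}; counting standard monomials gives mu = 7. Corank 2; j^3 = -3*x^2*y has shape L^2 M (L != M), so D-series; mu = 7 gives D_7.

D7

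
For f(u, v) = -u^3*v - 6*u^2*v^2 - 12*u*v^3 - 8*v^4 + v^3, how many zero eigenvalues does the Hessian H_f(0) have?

The Hessian at 0 is [[0, 0], [0, 0]] of rank 0; hence corank 2.

2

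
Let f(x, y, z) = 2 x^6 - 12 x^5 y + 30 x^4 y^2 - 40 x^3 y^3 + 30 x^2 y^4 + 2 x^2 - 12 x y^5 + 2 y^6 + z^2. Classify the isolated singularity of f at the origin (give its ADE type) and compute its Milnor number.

Type A5, Milnor number mu = 5.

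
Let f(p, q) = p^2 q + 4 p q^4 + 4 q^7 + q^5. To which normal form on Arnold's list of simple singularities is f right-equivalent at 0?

D_{6}

The Hessian of f at 0 has rank 0. Corank 2; j^3 = p^2*q has shape L^2 M (L != M), so D-series; mu = 6 gives D_6.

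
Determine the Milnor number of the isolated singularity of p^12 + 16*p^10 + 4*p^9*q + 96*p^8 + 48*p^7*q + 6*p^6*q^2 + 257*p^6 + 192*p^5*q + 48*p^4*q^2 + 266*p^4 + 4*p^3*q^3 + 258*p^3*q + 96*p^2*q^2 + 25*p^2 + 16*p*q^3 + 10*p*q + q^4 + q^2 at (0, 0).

3

The Hessian of f at 0 has rank 1. Corank 1: A-series; mu = 3 gives A_3.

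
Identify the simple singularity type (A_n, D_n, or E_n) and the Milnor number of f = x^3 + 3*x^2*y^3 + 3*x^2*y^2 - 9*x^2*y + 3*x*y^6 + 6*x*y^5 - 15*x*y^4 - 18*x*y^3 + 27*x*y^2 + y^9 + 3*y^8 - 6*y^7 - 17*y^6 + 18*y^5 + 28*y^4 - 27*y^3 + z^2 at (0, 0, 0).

Type E_{6}, Milnor number mu = 6.

The Hessian of f at 0 has rank 1. Corank 2; j^3 = (x - 3*y)^3 is a perfect cube, so E-series; the 4-jet and mu = 6 give E_6.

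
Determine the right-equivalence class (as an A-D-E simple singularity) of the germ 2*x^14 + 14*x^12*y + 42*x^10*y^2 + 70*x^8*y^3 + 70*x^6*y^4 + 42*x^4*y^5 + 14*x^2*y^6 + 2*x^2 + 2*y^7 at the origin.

The Hessian of f at 0 is [[4, 0], [0, 0]] with rank 1, so corank 1. A Groebner basis of the Jacobian ideal J(f) in C{x,y} is {y^6, x}; counting standard monomials gives mu = 6. Corank 1: A-series; mu = 6 gives A_6.

A6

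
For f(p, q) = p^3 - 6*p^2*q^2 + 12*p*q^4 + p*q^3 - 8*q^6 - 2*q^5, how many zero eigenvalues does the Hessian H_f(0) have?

2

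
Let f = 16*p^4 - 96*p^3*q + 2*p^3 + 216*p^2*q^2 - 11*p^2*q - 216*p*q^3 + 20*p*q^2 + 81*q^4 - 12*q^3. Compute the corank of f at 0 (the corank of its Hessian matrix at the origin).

2

Hessian at 0 has rank 0.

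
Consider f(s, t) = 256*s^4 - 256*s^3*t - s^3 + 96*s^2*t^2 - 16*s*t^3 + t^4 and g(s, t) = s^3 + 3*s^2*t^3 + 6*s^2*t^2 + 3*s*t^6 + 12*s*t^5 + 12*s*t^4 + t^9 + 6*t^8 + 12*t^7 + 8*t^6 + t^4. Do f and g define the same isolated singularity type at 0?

Yes.

The Hessian of f at 0 is [[0, 0], [0, 0]] with rank 0, so corank 2. A Groebner basis of the Jacobian ideal J(f) in C{s,t} is {t^4, s*t^2 - t^3/12, s^2}; counting standard monomials gives mu = 6. Corank 2; j^3 = -s^3 is a perfect cube, so E-series; the 4-jet and mu = 6 give E_6. The Hessian of g at 0 is [[0, 0], [0, 0]] with rank 0, so corank 2. A Groebner basis of the Jacobian ideal J(g) in C{s,t} is {s^3, s^2*t, s^2/4 + s*t^2, t^3}; counting standard monomials gives mu = 6. Corank 2; j^3 = s^3 is a perfect cube, so E-series; the 4-jet and mu = 6 give E_6. Both have type E_6, hence right-equivalent.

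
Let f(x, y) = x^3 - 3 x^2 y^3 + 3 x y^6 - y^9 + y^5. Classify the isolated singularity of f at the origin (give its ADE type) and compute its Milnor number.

The Hessian of f at 0 has rank 0. Corank 2; j^3 = x^3 is a perfect cube, so E-series; the 5-jet and mu = 8 give E_8.

Type E8, Milnor number mu = 8.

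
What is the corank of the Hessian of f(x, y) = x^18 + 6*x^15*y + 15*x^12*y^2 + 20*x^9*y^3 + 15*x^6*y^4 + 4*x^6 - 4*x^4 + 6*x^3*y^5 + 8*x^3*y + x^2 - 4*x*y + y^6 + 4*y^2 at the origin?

The Hessian at 0 is [[2, -4], [-4, 8]] of rank 1; hence corank 1.

1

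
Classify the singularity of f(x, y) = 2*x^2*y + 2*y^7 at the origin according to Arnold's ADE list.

D_8

The Hessian of f at 0 has rank 0. Corank 2; j^3 = 2*x^2*y has shape L^2 M (L != M), so D-series; mu = 8 gives D_8.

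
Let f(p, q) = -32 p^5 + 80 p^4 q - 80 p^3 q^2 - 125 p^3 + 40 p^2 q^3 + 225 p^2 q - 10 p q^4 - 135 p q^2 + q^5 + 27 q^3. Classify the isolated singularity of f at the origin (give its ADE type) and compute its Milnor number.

Type E_{8}, Milnor number mu = 8.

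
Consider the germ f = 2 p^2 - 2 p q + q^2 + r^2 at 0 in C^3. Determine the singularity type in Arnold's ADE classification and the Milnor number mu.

Type A_1, Milnor number mu = 1.

The Hessian of f at 0 is [[4, -2, 0], [-2, 2, 0], [0, 0, 2]] with rank 3, so corank 0. A Groebner basis of the Jacobian ideal J(f) in C{p,q,r} is {p, q, r}; counting standard monomials gives mu = 1. Corank 0: nondegenerate Morse point, so A_1.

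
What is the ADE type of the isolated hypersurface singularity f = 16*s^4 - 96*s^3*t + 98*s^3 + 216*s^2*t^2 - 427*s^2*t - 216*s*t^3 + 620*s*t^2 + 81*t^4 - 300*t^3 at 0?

D_5

The Hessian of f at 0 is [[0, 0], [0, 0]] with rank 0, so corank 2. A Groebner basis of the Jacobian ideal J(f) in C{s,t} is {s*t^2 - 1715*s*t/4 + 1225*t^2/2, -2401*s*t/8 + t^3 + 1715*t^2/4, s^2 - 41*s*t/14 + 15*t^2/7}; counting standard monomials gives mu = 5. Corank 2; j^3 = (2*s - 3*t)*(7*s - 10*t)^2 has shape L^2 M (L != M), so D-series; mu = 5 gives D_5.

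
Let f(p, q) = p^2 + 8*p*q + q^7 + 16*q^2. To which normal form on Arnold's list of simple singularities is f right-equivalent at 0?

The Hessian of f at 0 has rank 1. Corank 1: A-series; mu = 6 gives A_6.

A_6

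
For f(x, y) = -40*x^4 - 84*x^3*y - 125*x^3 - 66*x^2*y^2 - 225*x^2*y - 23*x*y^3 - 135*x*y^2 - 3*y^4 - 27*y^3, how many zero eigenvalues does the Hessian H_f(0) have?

2

Hessian at 0 has rank 0.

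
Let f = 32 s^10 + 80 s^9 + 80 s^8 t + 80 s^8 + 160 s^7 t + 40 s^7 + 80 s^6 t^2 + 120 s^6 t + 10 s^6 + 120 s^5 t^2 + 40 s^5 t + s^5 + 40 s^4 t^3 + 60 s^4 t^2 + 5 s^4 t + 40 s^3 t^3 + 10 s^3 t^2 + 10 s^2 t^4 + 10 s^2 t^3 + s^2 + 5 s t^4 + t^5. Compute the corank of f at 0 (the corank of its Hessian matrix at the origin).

Hessian at 0 has rank 1.

1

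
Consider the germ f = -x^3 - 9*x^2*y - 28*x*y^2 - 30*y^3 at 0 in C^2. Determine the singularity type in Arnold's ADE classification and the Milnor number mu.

The Hessian of f at 0 is [[0, 0], [0, 0]] with rank 0, so corank 2. A Groebner basis of the Jacobian ideal J(f) in C{x,y} is {y^3, x^2 - 26*y^2/3, x*y + 3*y^2}; counting standard monomials gives mu = 4. Corank 2; j^3 = -(x + 3*y)*(x^2 + 6*x*y + 10*y^2) splits into three distinct lines over C (the quadratic factor has nonzero discriminant), so D_4.

Type D4, Milnor number mu = 4.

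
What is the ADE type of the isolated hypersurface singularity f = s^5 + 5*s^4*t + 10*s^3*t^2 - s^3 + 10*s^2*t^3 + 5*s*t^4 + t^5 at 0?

E8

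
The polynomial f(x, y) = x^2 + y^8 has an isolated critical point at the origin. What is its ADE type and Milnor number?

Type A_{7}, Milnor number mu = 7.

The Hessian of f at 0 is [[2, 0], [0, 0]] with rank 1, so corank 1. A Groebner basis of the Jacobian ideal J(f) in C{x,y} is {y^7, x}; counting standard monomials gives mu = 7. Corank 1: A-series; mu = 7 gives A_7.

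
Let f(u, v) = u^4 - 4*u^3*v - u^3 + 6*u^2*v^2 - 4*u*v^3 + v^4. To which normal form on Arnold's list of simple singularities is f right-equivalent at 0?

The Hessian of f at 0 has rank 0. Corank 2; j^3 = -u^3 is a perfect cube, so E-series; the 4-jet and mu = 6 give E_6.

E6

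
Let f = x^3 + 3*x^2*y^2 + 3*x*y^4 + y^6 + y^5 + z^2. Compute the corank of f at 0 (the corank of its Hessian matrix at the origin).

Hessian at 0 has rank 1.

2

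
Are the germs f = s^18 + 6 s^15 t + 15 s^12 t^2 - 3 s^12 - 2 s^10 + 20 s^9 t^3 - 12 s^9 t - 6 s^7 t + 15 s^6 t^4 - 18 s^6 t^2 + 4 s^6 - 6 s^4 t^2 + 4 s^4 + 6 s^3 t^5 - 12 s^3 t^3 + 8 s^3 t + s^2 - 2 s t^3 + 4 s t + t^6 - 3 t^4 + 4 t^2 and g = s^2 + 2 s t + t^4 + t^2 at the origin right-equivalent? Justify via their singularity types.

The Hessian of f at 0 has rank 1. Corank 1: A-series; mu = 3 gives A_3. The Hessian of g at 0 has rank 1. Corank 1: A-series; mu = 3 gives A_3. Both have type A_3, hence right-equivalent.

Yes.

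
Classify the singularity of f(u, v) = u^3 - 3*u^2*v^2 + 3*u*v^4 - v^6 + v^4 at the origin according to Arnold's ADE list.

The Hessian of f at 0 has rank 0. Corank 2; j^3 = u^3 is a perfect cube, so E-series; the 4-jet and mu = 6 give E_6.

E_{6}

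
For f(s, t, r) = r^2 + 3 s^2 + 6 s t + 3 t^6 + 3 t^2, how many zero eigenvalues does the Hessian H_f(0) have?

1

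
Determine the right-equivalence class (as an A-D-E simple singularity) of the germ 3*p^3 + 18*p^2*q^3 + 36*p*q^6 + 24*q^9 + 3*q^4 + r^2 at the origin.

The Hessian of f at 0 has rank 1. Corank 2; j^3 = 3*p^3 is a perfect cube, so E-series; the 4-jet and mu = 6 give E_6.

E_6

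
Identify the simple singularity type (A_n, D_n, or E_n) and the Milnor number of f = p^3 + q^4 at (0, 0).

Type E_6, Milnor number mu = 6.

The Hessian of f at 0 has rank 0. Corank 2; j^3 = p^3 is a perfect cube, so E-series; the 4-jet and mu = 6 give E_6.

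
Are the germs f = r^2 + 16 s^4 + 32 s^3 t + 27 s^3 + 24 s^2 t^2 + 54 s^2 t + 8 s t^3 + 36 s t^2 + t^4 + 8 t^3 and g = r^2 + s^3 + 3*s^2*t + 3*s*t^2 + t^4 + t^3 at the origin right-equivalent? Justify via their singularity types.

Yes.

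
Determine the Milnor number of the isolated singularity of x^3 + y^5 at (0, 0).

The Hessian of f at 0 is [[0, 0], [0, 0]] with rank 0, so corank 2. A Groebner basis of the Jacobian ideal J(f) in C{x,y} is {y^4, x^2}; counting standard monomials gives mu = 8. Corank 2; j^3 = x^3 is a perfect cube, so E-series; the 5-jet and mu = 8 give E_8.

8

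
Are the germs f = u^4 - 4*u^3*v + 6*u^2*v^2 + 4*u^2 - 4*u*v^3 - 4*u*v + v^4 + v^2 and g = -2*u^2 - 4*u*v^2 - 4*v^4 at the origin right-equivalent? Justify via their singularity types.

Yes.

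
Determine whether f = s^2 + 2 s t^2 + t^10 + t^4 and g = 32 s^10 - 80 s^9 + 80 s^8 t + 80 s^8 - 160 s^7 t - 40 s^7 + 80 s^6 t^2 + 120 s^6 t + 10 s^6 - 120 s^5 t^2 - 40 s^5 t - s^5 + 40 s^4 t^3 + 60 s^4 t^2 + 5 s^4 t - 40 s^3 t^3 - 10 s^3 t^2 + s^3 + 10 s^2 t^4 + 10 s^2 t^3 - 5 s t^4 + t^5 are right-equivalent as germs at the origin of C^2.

No.

The Hessian of f at 0 is [[2, 0], [0, 0]] with rank 1, so corank 1. A Groebner basis of the Jacobian ideal J(f) in C{s,t} is {s^5, s^4*t, s + t^2}; counting standard monomials gives mu = 9. Corank 1: A-series; mu = 9 gives A_9. The Hessian of g at 0 is [[0, 0], [0, 0]] with rank 0, so corank 2. A Groebner basis of the Jacobian ideal J(g) in C{s,t} is {t^5, s*t^3 - t^4/4, s^2}; counting standard monomials gives mu = 8. Corank 2; j^3 = s^3 is a perfect cube, so E-series; the 5-jet and mu = 8 give E_8. f is A_9 but g is E_8, hence not right-equivalent.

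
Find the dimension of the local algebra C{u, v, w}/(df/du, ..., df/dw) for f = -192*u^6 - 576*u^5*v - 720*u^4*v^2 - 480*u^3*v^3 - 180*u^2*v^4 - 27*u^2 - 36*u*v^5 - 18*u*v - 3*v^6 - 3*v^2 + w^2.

5

The Hessian of f at 0 has rank 2. Corank 1: A-series; mu = 5 gives A_5.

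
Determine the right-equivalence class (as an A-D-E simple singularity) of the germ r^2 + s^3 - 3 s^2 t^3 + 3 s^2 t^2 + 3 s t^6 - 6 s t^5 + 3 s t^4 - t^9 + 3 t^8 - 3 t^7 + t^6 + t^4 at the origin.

E_{6}

The Hessian of f at 0 has rank 1. Corank 2; j^3 = s^3 is a perfect cube, so E-series; the 4-jet and mu = 6 give E_6.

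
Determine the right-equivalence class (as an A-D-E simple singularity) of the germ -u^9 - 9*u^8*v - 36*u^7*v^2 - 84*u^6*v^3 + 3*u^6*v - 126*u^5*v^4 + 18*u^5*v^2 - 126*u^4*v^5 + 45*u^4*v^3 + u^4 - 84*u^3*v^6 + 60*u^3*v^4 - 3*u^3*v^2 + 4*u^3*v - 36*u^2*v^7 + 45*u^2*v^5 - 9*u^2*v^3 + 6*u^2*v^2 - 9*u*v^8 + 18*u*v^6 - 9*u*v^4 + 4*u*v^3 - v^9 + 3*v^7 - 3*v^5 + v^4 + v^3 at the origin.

The Hessian of f at 0 is [[0, 0], [0, 0]] with rank 0, so corank 2. A Groebner basis of the Jacobian ideal J(f) in C{u,v} is {u^3 + 3*u^2*v, v^2}; counting standard monomials gives mu = 6. Corank 2; j^3 = v^3 is a perfect cube, so E-series; the 4-jet and mu = 6 give E_6.

E_{6}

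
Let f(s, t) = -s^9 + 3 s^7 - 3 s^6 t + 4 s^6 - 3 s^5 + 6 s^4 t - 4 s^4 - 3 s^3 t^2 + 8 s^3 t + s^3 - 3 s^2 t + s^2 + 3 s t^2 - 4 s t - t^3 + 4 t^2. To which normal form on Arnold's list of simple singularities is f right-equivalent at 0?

A2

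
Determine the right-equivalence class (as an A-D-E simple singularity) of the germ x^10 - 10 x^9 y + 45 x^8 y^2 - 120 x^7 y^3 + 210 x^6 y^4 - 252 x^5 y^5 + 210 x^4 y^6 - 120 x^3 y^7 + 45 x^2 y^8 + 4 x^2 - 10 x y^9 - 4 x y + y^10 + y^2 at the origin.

A_9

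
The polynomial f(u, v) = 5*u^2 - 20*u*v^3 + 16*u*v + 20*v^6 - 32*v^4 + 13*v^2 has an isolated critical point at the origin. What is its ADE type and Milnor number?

Type A_{1}, Milnor number mu = 1.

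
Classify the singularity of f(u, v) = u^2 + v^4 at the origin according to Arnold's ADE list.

The Hessian of f at 0 is [[2, 0], [0, 0]] with rank 1, so corank 1. A Groebner basis of the Jacobian ideal J(f) in C{u,v} is {v^3, u}; counting standard monomials gives mu = 3. Corank 1: A-series; mu = 3 gives A_3.

A_3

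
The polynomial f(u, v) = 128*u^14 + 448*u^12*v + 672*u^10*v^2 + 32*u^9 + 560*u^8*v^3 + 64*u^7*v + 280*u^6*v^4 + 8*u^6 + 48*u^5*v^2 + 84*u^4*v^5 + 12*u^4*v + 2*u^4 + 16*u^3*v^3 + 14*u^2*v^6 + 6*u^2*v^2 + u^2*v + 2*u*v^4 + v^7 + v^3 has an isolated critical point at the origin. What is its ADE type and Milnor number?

Type D_4, Milnor number mu = 4.

The Hessian of f at 0 has rank 0. Corank 2; j^3 = v*(u^2 + v^2) splits into three distinct lines over C (the quadratic factor has nonzero discriminant), so D_4.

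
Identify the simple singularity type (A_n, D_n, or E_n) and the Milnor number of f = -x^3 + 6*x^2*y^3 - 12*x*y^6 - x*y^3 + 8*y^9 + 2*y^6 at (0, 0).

The Hessian of f at 0 has rank 0. Corank 2; j^3 = -x^3 is a perfect cube, so E-series; the 4-jet and mu = 7 give E_7.

Type E7, Milnor number mu = 7.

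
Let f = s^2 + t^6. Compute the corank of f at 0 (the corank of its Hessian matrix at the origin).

The Hessian at 0 is [[2, 0], [0, 0]] of rank 1; hence corank 1.

1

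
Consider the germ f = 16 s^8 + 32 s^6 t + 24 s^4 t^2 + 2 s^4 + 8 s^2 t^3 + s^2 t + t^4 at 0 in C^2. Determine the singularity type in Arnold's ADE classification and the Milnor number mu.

Type D_5, Milnor number mu = 5.

The Hessian of f at 0 has rank 0. Corank 2; j^3 = s^2*t has shape L^2 M (L != M), so D-series; mu = 5 gives D_5.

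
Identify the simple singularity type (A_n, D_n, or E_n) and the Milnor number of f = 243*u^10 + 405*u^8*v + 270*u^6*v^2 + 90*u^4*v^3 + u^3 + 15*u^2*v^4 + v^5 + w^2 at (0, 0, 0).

Type E_{8}, Milnor number mu = 8.

The Hessian of f at 0 has rank 1. Corank 2; j^3 = u^3 is a perfect cube, so E-series; the 5-jet and mu = 8 give E_8.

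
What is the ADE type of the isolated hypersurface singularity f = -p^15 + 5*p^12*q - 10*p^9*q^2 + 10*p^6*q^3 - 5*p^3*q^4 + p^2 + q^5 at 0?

The Hessian of f at 0 has rank 1. Corank 1: A-series; mu = 4 gives A_4.

A_{4}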